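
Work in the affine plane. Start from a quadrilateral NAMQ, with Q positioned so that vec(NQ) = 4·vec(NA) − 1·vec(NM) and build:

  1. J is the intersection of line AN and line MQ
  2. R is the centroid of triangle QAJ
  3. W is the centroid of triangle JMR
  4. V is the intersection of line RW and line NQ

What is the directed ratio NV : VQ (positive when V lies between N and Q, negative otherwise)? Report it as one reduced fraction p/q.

Work in coordinates with N = (0, 0), A = (1, 0), M = (0, 1), Q = (4, -1).
1. J is the intersection of line AN and line MQ ⇒ J = (2, 0)
2. R is the centroid of triangle QAJ ⇒ R = (7/3, -1/3)
3. W is the centroid of triangle JMR ⇒ W = (13/9, 2/9)
4. V is the intersection of line RW and line NQ ⇒ V = (3, -3/4)
V = N + t·(Q−N) with t = 3/4, so NV:VQ = t:(1−t) = 3/4:1/4

NV:VQ = 3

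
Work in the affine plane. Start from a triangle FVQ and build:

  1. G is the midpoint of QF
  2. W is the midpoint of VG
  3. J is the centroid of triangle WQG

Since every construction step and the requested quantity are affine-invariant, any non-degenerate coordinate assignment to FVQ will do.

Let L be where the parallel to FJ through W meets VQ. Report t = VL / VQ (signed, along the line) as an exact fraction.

t = 4/9

Set F = (0, 0), V = (1, 0), Q = (0, 1); any affine frame gives the same invariant.
1. G is the midpoint of QF ⇒ G = (0, 1/2)
2. W is the midpoint of VG ⇒ W = (1/2, 1/4)
3. J is the centroid of triangle WQG ⇒ J = (1/6, 7/12)
through W parallel to FJ: direction (1/6, 7/12); meets VQ at L = (5/9, 4/9)
L = V + t·(Q−V) with t = 4/9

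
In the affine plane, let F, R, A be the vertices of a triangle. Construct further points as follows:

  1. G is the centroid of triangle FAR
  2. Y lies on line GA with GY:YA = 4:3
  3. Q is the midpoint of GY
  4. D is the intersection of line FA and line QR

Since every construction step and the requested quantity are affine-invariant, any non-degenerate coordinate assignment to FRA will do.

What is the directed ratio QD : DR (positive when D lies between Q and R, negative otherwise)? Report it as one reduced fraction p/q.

Assign F = (0, 0), R = (1, 0), A = (0, 1) — the answer is frame-independent, so this choice is without loss of generality.
1. G is the centroid of triangle FAR ⇒ G = (1/3, 1/3)
2. Y lies on line GA with GY:YA = 4:3 ⇒ Y = (1/7, 5/7)
3. Q is the midpoint of GY ⇒ Q = (5/21, 11/21)
4. D is the intersection of line FA and line QR ⇒ D = (0, 11/16)
D = Q + t·(R−Q) with t = -5/16, so QD:DR = t:(1−t) = -5/16:21/16

QD:DR = -5/21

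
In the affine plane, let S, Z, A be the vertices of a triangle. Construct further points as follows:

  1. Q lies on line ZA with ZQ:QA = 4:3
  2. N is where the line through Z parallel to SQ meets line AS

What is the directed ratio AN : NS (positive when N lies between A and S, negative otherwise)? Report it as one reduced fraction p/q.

AN:NS = -7/4

Work in coordinates with S = (0, 0), Z = (1, 0), A = (0, 1).
1. Q lies on line ZA with ZQ:QA = 4:3 ⇒ Q = (3/7, 4/7)
2. N is where the line through Z parallel to SQ meets line AS ⇒ N = (0, -4/3)
N = A + t·(S−A) with t = 7/3, so AN:NS = t:(1−t) = 7/3:-4/3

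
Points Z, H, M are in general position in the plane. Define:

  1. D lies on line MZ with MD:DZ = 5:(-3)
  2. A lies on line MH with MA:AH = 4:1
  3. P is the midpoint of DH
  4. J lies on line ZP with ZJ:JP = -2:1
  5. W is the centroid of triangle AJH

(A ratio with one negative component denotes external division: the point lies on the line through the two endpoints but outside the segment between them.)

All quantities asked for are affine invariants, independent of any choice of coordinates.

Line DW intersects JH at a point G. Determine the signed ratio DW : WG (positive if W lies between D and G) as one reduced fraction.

Choose coordinates Z = (0, 0), H = (1, 0), M = (0, 1).
1. D lies on line MZ with MD:DZ = 5:(-3) ⇒ D = (0, -3/2)
2. A lies on line MH with MA:AH = 4:1 ⇒ A = (4/5, 1/5)
3. P is the midpoint of DH ⇒ P = (1/2, -3/4)
4. J lies on line ZP with ZJ:JP = -2:1 ⇒ J = (1, -3/2)
5. W is the centroid of triangle AJH ⇒ W = (14/15, -13/30)
line DW meets JH at G = (1, -5/14)
W = D + t·(G−D) with t = 14/15, so DW:WG = 14/15:1/15

DW:WG = 14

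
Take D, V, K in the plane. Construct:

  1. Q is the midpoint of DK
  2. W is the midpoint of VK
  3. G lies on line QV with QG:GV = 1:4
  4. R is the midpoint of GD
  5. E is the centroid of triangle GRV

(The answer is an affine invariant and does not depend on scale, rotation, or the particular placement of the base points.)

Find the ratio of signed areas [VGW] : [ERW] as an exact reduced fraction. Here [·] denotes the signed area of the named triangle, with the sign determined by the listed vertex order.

Set D = (0, 0), V = (1, 0), K = (0, 1); any affine frame gives the same invariant.
1. Q is the midpoint of DK ⇒ Q = (0, 1/2)
2. W is the midpoint of VK ⇒ W = (1/2, 1/2)
3. G lies on line QV with QG:GV = 1:4 ⇒ G = (1/5, 2/5)
4. R is the midpoint of GD ⇒ R = (1/10, 1/5)
5. E is the centroid of triangle GRV ⇒ E = (13/30, 1/5)
2·[VGW] = -1/5, 2·[ERW] = -1/10
[VGW]:[ERW] = -1/5:-1/10 = 2

[VGW]:[ERW] = 2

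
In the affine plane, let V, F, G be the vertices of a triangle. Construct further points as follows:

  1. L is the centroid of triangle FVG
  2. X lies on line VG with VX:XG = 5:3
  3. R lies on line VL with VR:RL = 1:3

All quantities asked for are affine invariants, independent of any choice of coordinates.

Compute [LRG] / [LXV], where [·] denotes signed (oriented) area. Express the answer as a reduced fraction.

Assign V = (0, 0), F = (1, 0), G = (0, 1) — the answer is frame-independent, so this choice is without loss of generality.
1. L is the centroid of triangle FVG ⇒ L = (1/3, 1/3)
2. X lies on line VG with VX:XG = 5:3 ⇒ X = (0, 5/8)
3. R lies on line VL with VR:RL = 1:3 ⇒ R = (1/12, 1/12)
2·[LRG] = -1/4, 2·[LXV] = 5/24
[LRG]:[LXV] = -1/4:5/24 = -6/5

[LRG]:[LXV] = -6/5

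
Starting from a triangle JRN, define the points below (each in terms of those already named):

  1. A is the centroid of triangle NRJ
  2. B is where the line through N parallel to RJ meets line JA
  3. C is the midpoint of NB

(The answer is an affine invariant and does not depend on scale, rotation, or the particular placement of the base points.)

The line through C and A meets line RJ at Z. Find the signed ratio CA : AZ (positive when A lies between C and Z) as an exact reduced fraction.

Choose coordinates J = (0, 0), R = (1, 0), N = (0, 1).
1. A is the centroid of triangle NRJ ⇒ A = (1/3, 1/3)
2. B is where the line through N parallel to RJ meets line JA ⇒ B = (1, 1)
3. C is the midpoint of NB ⇒ C = (1/2, 1)
line CA meets RJ at Z = (1/4, 0)
A = C + t·(Z−C) with t = 2/3, so CA:AZ = 2/3:1/3

CA:AZ = 2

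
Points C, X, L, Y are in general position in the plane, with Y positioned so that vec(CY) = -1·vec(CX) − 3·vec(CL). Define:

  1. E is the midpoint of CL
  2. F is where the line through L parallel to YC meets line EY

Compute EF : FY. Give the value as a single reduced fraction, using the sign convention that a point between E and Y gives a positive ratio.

Work in coordinates with C = (0, 0), X = (1, 0), L = (0, 1), Y = (-1, -3).
1. E is the midpoint of CL ⇒ E = (0, 1/2)
2. F is where the line through L parallel to YC meets line EY ⇒ F = (1, 4)
F = E + t·(Y−E) with t = -1, so EF:FY = t:(1−t) = -1:2

EF:FY = -1/2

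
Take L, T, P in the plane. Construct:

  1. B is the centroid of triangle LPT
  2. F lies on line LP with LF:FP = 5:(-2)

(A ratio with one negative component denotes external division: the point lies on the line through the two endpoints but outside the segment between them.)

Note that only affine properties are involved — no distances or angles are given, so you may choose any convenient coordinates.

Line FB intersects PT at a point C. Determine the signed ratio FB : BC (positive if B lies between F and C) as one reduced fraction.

FB:BC = -3

Assign L = (0, 0), T = (1, 0), P = (0, 1) — the answer is frame-independent, so this choice is without loss of generality.
1. B is the centroid of triangle LPT ⇒ B = (1/3, 1/3)
2. F lies on line LP with LF:FP = 5:(-2) ⇒ F = (0, 5/3)
line FB meets PT at C = (2/9, 7/9)
B = F + t·(C−F) with t = 3/2, so FB:BC = 3/2:-1/2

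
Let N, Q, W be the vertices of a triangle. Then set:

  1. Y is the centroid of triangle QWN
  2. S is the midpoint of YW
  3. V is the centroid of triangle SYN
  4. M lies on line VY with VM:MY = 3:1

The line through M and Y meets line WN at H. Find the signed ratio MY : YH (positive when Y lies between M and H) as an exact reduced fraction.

MY:YH = -1/8

Choose coordinates N = (0, 0), Q = (1, 0), W = (0, 1).
1. Y is the centroid of triangle QWN ⇒ Y = (1/3, 1/3)
2. S is the midpoint of YW ⇒ S = (1/6, 2/3)
3. V is the centroid of triangle SYN ⇒ V = (1/6, 1/3)
4. M lies on line VY with VM:MY = 3:1 ⇒ M = (7/24, 1/3)
line MY meets WN at H = (0, 1/3)
Y = M + t·(H−M) with t = -1/7, so MY:YH = -1/7:8/7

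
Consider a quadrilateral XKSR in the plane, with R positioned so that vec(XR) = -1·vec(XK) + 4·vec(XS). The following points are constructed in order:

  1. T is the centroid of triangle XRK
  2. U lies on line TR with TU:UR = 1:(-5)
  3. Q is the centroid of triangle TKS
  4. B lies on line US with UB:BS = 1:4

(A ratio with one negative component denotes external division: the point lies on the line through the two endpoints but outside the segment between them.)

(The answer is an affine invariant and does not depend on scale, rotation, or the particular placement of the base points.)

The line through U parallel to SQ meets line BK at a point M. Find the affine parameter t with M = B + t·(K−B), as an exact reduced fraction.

t = 1/6

Work in coordinates with X = (0, 0), K = (1, 0), S = (0, 1), R = (-1, 4).
1. T is the centroid of triangle XRK ⇒ T = (0, 4/3)
2. U lies on line TR with TU:UR = 1:(-5) ⇒ U = (1/4, 2/3)
3. Q is the centroid of triangle TKS ⇒ Q = (1/3, 7/9)
4. B lies on line US with UB:BS = 1:4 ⇒ B = (1/5, 11/15)
through U parallel to SQ: direction (1/3, -2/9); meets BK at M = (1/3, 11/18)
M = B + t·(K−B) with t = 1/6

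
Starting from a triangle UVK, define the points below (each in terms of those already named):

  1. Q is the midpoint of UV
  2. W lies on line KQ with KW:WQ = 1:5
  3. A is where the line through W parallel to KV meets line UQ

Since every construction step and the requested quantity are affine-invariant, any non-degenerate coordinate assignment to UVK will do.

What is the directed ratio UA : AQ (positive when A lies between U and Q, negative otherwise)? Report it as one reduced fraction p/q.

Choose coordinates U = (0, 0), V = (1, 0), K = (0, 1).
1. Q is the midpoint of UV ⇒ Q = (1/2, 0)
2. W lies on line KQ with KW:WQ = 1:5 ⇒ W = (1/12, 5/6)
3. A is where the line through W parallel to KV meets line UQ ⇒ A = (11/12, 0)
A = U + t·(Q−U) with t = 11/6, so UA:AQ = t:(1−t) = 11/6:-5/6

UA:AQ = -11/5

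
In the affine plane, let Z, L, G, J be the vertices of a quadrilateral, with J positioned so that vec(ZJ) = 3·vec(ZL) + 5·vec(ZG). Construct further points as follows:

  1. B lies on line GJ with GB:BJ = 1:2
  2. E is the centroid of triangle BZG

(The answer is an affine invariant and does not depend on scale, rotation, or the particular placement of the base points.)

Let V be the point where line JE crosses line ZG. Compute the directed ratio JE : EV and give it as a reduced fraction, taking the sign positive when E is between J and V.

Choose coordinates Z = (0, 0), L = (1, 0), G = (0, 1), J = (3, 5).
1. B lies on line GJ with GB:BJ = 1:2 ⇒ B = (1, 7/3)
2. E is the centroid of triangle BZG ⇒ E = (1/3, 10/9)
line JE meets ZG at V = (0, 5/8)
E = J + t·(V−J) with t = 8/9, so JE:EV = 8/9:1/9

JE:EV = 8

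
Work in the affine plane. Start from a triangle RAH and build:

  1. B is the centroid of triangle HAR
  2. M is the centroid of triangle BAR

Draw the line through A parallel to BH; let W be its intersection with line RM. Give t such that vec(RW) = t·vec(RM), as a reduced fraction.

Set R = (0, 0), A = (1, 0), H = (0, 1); any affine frame gives the same invariant.
1. B is the centroid of triangle HAR ⇒ B = (1/3, 1/3)
2. M is the centroid of triangle BAR ⇒ M = (4/9, 1/9)
through A parallel to BH: direction (-1/3, 2/3); meets RM at W = (8/9, 2/9)
W = R + t·(M−R) with t = 2

t = 2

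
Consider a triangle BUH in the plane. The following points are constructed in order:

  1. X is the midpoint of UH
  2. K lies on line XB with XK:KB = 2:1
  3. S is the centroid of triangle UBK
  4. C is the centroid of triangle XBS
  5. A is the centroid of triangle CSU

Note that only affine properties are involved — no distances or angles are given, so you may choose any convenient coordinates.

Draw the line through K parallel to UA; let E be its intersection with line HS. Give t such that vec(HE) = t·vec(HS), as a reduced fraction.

Work in coordinates with B = (0, 0), U = (1, 0), H = (0, 1).
1. X is the midpoint of UH ⇒ X = (1/2, 1/2)
2. K lies on line XB with XK:KB = 2:1 ⇒ K = (1/6, 1/6)
3. S is the centroid of triangle UBK ⇒ S = (7/18, 1/18)
4. C is the centroid of triangle XBS ⇒ C = (8/27, 5/27)
5. A is the centroid of triangle CSU ⇒ A = (91/162, 13/162)
through K parallel to UA: direction (-71/162, 13/162); meets HS at E = (133/372, 49/372)
E = H + t·(S−H) with t = 57/62

t = 57/62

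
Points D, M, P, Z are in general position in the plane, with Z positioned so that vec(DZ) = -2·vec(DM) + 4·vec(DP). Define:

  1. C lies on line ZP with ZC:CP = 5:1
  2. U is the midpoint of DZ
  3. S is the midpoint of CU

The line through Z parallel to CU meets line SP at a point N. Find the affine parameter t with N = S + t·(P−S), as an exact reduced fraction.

Set D = (0, 0), M = (1, 0), P = (0, 1), Z = (-2, 4); any affine frame gives the same invariant.
1. C lies on line ZP with ZC:CP = 5:1 ⇒ C = (-1/3, 3/2)
2. U is the midpoint of DZ ⇒ U = (-1, 2)
3. S is the midpoint of CU ⇒ S = (-2/3, 7/4)
through Z parallel to CU: direction (-2/3, 1/2); meets SP at N = (-4, 11/2)
N = S + t·(P−S) with t = -5

t = -5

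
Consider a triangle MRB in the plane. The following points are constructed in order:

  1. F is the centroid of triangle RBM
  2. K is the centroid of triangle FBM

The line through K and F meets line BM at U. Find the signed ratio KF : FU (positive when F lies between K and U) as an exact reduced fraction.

KF:FU = -2/3

Work in coordinates with M = (0, 0), R = (1, 0), B = (0, 1).
1. F is the centroid of triangle RBM ⇒ F = (1/3, 1/3)
2. K is the centroid of triangle FBM ⇒ K = (1/9, 4/9)
line KF meets BM at U = (0, 1/2)
F = K + t·(U−K) with t = -2, so KF:FU = -2:3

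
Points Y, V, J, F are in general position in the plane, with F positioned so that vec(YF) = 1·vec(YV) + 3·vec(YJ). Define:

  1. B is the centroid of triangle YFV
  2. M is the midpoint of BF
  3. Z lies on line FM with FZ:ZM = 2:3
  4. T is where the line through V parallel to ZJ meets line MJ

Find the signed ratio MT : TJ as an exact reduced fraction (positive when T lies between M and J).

MT:TJ = -16/19

Choose coordinates Y = (0, 0), V = (1, 0), J = (0, 1), F = (1, 3).
1. B is the centroid of triangle YFV ⇒ B = (2/3, 1)
2. M is the midpoint of BF ⇒ M = (5/6, 2)
3. Z lies on line FM with FZ:ZM = 2:3 ⇒ Z = (14/15, 13/5)
4. T is where the line through V parallel to ZJ meets line MJ ⇒ T = (95/18, 22/3)
T = M + t·(J−M) with t = -16/3, so MT:TJ = t:(1−t) = -16/3:19/3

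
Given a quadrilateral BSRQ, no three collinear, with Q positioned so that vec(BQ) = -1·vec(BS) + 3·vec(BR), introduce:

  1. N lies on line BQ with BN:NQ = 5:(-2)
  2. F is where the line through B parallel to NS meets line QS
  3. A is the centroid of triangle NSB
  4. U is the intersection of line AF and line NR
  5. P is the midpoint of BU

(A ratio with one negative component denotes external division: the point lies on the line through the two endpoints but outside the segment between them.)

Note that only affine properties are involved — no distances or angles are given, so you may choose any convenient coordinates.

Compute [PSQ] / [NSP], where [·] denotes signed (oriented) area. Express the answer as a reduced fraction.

Set B = (0, 0), S = (1, 0), R = (0, 1), Q = (-1, 3); any affine frame gives the same invariant.
1. N lies on line BQ with BN:NQ = 5:(-2) ⇒ N = (-5/3, 5)
2. F is where the line through B parallel to NS meets line QS ⇒ F = (-4, 15/2)
3. A is the centroid of triangle NSB ⇒ A = (-2/9, 5/3)
4. U is the intersection of line AF and line NR ⇒ U = (-110/291, 185/97)
5. P is the midpoint of BU ⇒ P = (-55/291, 185/194)
2·[PSQ] = 161/97, 2·[NSP] = -330/97
[PSQ]:[NSP] = 161/97:-330/97 = -161/330

[PSQ]:[NSP] = -161/330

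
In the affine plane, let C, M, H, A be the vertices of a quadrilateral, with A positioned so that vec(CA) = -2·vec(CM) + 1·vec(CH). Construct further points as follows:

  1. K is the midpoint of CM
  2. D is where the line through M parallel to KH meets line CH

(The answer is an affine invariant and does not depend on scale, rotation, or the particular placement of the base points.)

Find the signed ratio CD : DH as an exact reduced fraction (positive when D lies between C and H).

CD:DH = -2

Assign C = (0, 0), M = (1, 0), H = (0, 1), A = (-2, 1) — the answer is frame-independent, so this choice is without loss of generality.
1. K is the midpoint of CM ⇒ K = (1/2, 0)
2. D is where the line through M parallel to KH meets line CH ⇒ D = (0, 2)
D = C + t·(H−C) with t = 2, so CD:DH = t:(1−t) = 2:-1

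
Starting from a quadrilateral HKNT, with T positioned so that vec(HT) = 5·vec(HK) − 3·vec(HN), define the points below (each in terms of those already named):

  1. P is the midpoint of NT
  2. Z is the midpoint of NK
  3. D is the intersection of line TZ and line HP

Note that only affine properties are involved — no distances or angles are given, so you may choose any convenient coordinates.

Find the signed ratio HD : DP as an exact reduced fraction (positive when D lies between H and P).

Set H = (0, 0), K = (1, 0), N = (0, 1), T = (5, -3); any affine frame gives the same invariant.
1. P is the midpoint of NT ⇒ P = (5/2, -1)
2. Z is the midpoint of NK ⇒ Z = (1/2, 1/2)
3. D is the intersection of line TZ and line HP ⇒ D = (40/17, -16/17)
D = H + t·(P−H) with t = 16/17, so HD:DP = t:(1−t) = 16/17:1/17

HD:DP = 16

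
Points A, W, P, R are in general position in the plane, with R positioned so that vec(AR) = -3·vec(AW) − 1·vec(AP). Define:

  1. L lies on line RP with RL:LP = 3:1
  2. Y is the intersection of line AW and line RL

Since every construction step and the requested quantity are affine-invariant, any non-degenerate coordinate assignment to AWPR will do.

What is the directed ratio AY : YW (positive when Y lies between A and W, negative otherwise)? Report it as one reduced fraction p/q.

Choose coordinates A = (0, 0), W = (1, 0), P = (0, 1), R = (-3, -1).
1. L lies on line RP with RL:LP = 3:1 ⇒ L = (-3/4, 1/2)
2. Y is the intersection of line AW and line RL ⇒ Y = (-3/2, 0)
Y = A + t·(W−A) with t = -3/2, so AY:YW = t:(1−t) = -3/2:5/2

AY:YW = -3/5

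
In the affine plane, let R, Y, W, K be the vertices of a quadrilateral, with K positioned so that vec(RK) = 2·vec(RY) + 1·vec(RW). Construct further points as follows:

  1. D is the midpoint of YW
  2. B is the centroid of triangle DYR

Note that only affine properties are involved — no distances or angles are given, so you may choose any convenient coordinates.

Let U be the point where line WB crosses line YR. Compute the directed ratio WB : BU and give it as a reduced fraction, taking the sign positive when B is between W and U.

Choose coordinates R = (0, 0), Y = (1, 0), W = (0, 1), K = (2, 1).
1. D is the midpoint of YW ⇒ D = (1/2, 1/2)
2. B is the centroid of triangle DYR ⇒ B = (1/2, 1/6)
line WB meets YR at U = (3/5, 0)
B = W + t·(U−W) with t = 5/6, so WB:BU = 5/6:1/6

WB:BU = 5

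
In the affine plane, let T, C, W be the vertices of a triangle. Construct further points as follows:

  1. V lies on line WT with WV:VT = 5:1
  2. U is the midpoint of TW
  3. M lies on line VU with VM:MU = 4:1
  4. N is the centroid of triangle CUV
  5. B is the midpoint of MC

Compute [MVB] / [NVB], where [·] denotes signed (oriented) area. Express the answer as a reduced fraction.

[MVB]:[NVB] = 12

Assign T = (0, 0), C = (1, 0), W = (0, 1) — the answer is frame-independent, so this choice is without loss of generality.
1. V lies on line WT with WV:VT = 5:1 ⇒ V = (0, 1/6)
2. U is the midpoint of TW ⇒ U = (0, 1/2)
3. M lies on line VU with VM:MU = 4:1 ⇒ M = (0, 13/30)
4. N is the centroid of triangle CUV ⇒ N = (1/3, 2/9)
5. B is the midpoint of MC ⇒ B = (1/2, 13/60)
2·[MVB] = 2/15, 2·[NVB] = 1/90
[MVB]:[NVB] = 2/15:1/90 = 12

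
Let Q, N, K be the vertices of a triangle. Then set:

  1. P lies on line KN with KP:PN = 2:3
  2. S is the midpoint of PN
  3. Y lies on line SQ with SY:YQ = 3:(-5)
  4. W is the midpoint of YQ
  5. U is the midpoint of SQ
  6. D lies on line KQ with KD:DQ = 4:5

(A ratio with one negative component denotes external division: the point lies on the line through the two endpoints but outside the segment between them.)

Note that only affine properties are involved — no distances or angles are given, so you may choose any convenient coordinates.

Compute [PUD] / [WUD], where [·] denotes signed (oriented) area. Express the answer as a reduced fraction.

[PUD]:[WUD] = 64/105

Assign Q = (0, 0), N = (1, 0), K = (0, 1) — the answer is frame-independent, so this choice is without loss of generality.
1. P lies on line KN with KP:PN = 2:3 ⇒ P = (2/5, 3/5)
2. S is the midpoint of PN ⇒ S = (7/10, 3/10)
3. Y lies on line SQ with SY:YQ = 3:(-5) ⇒ Y = (7/4, 3/4)
4. W is the midpoint of YQ ⇒ W = (7/8, 3/8)
5. U is the midpoint of SQ ⇒ U = (7/20, 3/20)
6. D lies on line KQ with KD:DQ = 4:5 ⇒ D = (0, 5/9)
2·[PUD] = -8/45, 2·[WUD] = -7/24
[PUD]:[WUD] = -8/45:-7/24 = 64/105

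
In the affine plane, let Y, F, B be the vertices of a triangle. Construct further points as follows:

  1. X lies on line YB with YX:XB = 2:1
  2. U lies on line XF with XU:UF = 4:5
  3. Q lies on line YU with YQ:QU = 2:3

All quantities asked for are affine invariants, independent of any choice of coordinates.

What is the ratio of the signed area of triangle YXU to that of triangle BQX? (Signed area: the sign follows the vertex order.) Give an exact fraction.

Set Y = (0, 0), F = (1, 0), B = (0, 1); any affine frame gives the same invariant.
1. X lies on line YB with YX:XB = 2:1 ⇒ X = (0, 2/3)
2. U lies on line XF with XU:UF = 4:5 ⇒ U = (4/9, 10/27)
3. Q lies on line YU with YQ:QU = 2:3 ⇒ Q = (8/45, 4/27)
2·[YXU] = -8/27, 2·[BQX] = -8/135
[YXU]:[BQX] = -8/27:-8/135 = 5

[YXU]:[BQX] = 5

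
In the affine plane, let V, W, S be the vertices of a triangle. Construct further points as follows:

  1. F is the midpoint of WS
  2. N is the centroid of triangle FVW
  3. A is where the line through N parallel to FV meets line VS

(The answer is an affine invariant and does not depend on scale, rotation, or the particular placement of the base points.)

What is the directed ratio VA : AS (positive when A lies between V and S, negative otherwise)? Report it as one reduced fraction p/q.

Set V = (0, 0), W = (1, 0), S = (0, 1); any affine frame gives the same invariant.
1. F is the midpoint of WS ⇒ F = (1/2, 1/2)
2. N is the centroid of triangle FVW ⇒ N = (1/2, 1/6)
3. A is where the line through N parallel to FV meets line VS ⇒ A = (0, -1/3)
A = V + t·(S−V) with t = -1/3, so VA:AS = t:(1−t) = -1/3:4/3

VA:AS = -1/4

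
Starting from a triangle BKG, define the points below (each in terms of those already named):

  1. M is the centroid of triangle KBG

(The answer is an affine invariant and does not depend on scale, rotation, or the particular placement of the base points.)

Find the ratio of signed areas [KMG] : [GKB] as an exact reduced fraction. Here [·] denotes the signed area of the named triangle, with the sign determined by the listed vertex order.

[KMG]:[GKB] = 1/3

Work in coordinates with B = (0, 0), K = (1, 0), G = (0, 1).
1. M is the centroid of triangle KBG ⇒ M = (1/3, 1/3)
2·[KMG] = -1/3, 2·[GKB] = -1
[KMG]:[GKB] = -1/3:-1 = 1/3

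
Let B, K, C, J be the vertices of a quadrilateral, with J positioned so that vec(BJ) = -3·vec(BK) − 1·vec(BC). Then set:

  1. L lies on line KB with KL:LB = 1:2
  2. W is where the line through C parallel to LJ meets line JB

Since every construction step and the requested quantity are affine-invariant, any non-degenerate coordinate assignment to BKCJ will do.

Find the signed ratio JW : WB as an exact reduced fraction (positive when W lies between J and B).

Set B = (0, 0), K = (1, 0), C = (0, 1), J = (-3, -1); any affine frame gives the same invariant.
1. L lies on line KB with KL:LB = 1:2 ⇒ L = (2/3, 0)
2. W is where the line through C parallel to LJ meets line JB ⇒ W = (33/2, 11/2)
W = J + t·(B−J) with t = 13/2, so JW:WB = t:(1−t) = 13/2:-11/2

JW:WB = -13/11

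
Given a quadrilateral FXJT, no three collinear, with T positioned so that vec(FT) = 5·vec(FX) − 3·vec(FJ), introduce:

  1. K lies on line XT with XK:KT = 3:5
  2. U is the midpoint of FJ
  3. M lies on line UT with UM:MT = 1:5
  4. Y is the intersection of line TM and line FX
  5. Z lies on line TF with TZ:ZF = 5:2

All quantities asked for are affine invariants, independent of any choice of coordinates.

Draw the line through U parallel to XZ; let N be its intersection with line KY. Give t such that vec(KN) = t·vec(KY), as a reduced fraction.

Choose coordinates F = (0, 0), X = (1, 0), J = (0, 1), T = (5, -3).
1. K lies on line XT with XK:KT = 3:5 ⇒ K = (5/2, -9/8)
2. U is the midpoint of FJ ⇒ U = (0, 1/2)
3. M lies on line UT with UM:MT = 1:5 ⇒ M = (5/6, -1/12)
4. Y is the intersection of line TM and line FX ⇒ Y = (5/7, 0)
5. Z lies on line TF with TZ:ZF = 5:2 ⇒ Z = (10/7, -6/7)
through U parallel to XZ: direction (3/7, -6/7); meets KY at N = (5/137, 117/274)
N = K + t·(Y−K) with t = 189/137

t = 189/137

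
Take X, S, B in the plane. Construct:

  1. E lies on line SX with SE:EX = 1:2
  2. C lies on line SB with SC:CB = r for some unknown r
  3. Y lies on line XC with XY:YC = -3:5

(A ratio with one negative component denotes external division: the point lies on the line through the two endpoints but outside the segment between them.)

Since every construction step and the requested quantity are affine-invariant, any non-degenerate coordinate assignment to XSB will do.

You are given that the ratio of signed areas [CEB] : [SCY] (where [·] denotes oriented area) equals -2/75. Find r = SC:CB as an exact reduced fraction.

Work in coordinates with X = (0, 0), S = (1, 0), B = (0, 1).
1. E lies on line SX with SE:EX = 1:2 ⇒ E = (2/3, 0)
2. With SC:CB = r, write λ = r/(r+1) so C = S + λ·(B−S); C is affine-linear in λ
3. Y lies on line XC with XY:YC = -3:5 ⇒ Y is an affine combination of earlier points and hence also affine-linear in λ
Every point depending on C is an affine combination of C and λ-independent points, so each such coordinate is linear in λ; the λ² term in each signed area is a multiple of (B−S)×(B−S) = 0, so 2·[CEB] and 2·[SCY] are each linear in λ. Evaluating at λ=0 and λ=1:
  2·[CEB] = 1/3·λ − 1/3,   2·[SCY] = 5/2·λ
So [CEB]:[SCY] = (1/3·λ − 1/3) / (5/2·λ). Setting this equal to -2/75:
  1/3·λ − 1/3 = -2/75·(5/2·λ)  ⇒  λ = 5/6
Then r = λ/(1−λ) = (5/6)/(1/6) = 5. Check: with r = 5, C = (1/6, 5/6) and [CEB]:[SCY] = -2/75 as required.

r = 5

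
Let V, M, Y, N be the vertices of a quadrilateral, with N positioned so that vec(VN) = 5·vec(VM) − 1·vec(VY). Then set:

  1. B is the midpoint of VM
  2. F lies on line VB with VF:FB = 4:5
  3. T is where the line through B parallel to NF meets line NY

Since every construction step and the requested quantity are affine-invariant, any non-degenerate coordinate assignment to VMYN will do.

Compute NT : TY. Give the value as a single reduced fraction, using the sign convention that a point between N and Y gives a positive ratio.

Choose coordinates V = (0, 0), M = (1, 0), Y = (0, 1), N = (5, -1).
1. B is the midpoint of VM ⇒ B = (1/2, 0)
2. F lies on line VB with VF:FB = 4:5 ⇒ F = (2/9, 0)
3. T is where the line through B parallel to NF meets line NY ⇒ T = (385/82, -36/41)
T = N + t·(Y−N) with t = 5/82, so NT:TY = t:(1−t) = 5/82:77/82

NT:TY = 5/77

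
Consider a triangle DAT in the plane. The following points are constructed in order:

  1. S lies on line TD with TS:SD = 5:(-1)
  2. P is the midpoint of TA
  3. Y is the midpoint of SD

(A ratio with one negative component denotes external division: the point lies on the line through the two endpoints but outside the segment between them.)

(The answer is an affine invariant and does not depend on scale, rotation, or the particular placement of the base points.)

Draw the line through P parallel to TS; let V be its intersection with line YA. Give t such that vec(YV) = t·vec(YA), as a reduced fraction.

t = 1/2

Choose coordinates D = (0, 0), A = (1, 0), T = (0, 1).
1. S lies on line TD with TS:SD = 5:(-1) ⇒ S = (0, -1/4)
2. P is the midpoint of TA ⇒ P = (1/2, 1/2)
3. Y is the midpoint of SD ⇒ Y = (0, -1/8)
through P parallel to TS: direction (0, -5/4); meets YA at V = (1/2, -1/16)
V = Y + t·(A−Y) with t = 1/2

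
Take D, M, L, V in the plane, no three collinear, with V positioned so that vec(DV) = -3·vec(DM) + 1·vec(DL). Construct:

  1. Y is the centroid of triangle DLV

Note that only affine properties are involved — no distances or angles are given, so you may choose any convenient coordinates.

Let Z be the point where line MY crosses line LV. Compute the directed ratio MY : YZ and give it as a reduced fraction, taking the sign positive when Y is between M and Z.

MY:YZ = 2

Choose coordinates D = (0, 0), M = (1, 0), L = (0, 1), V = (-3, 1).
1. Y is the centroid of triangle DLV ⇒ Y = (-1, 2/3)
line MY meets LV at Z = (-2, 1)
Y = M + t·(Z−M) with t = 2/3, so MY:YZ = 2/3:1/3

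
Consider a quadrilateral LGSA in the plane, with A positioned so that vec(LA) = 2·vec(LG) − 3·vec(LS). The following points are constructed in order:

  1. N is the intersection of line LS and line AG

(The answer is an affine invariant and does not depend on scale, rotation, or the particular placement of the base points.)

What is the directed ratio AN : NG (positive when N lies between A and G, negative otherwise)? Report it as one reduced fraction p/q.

AN:NG = -2

Work in coordinates with L = (0, 0), G = (1, 0), S = (0, 1), A = (2, -3).
1. N is the intersection of line LS and line AG ⇒ N = (0, 3)
N = A + t·(G−A) with t = 2, so AN:NG = t:(1−t) = 2:-1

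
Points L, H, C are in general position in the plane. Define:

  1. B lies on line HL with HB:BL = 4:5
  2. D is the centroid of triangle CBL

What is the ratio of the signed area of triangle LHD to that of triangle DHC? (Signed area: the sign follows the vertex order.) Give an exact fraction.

[LHD]:[DHC] = 9/13

Choose coordinates L = (0, 0), H = (1, 0), C = (0, 1).
1. B lies on line HL with HB:BL = 4:5 ⇒ B = (5/9, 0)
2. D is the centroid of triangle CBL ⇒ D = (5/27, 1/3)
2·[LHD] = 1/3, 2·[DHC] = 13/27
[LHD]:[DHC] = 1/3:13/27 = 9/13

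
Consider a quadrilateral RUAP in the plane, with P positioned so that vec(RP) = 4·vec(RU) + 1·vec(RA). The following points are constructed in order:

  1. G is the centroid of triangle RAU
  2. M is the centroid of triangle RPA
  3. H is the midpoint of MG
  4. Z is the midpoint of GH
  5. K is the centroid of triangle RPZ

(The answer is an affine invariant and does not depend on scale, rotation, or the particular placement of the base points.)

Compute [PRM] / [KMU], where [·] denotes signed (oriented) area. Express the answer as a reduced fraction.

Set R = (0, 0), U = (1, 0), A = (0, 1), P = (4, 1); any affine frame gives the same invariant.
1. G is the centroid of triangle RAU ⇒ G = (1/3, 1/3)
2. M is the centroid of triangle RPA ⇒ M = (4/3, 2/3)
3. H is the midpoint of MG ⇒ H = (5/6, 1/2)
4. Z is the midpoint of GH ⇒ Z = (7/12, 5/12)
5. K is the centroid of triangle RPZ ⇒ K = (55/36, 17/36)
2·[PRM] = -4/3, 2·[KMU] = 7/36
[PRM]:[KMU] = -4/3:7/36 = -48/7

[PRM]:[KMU] = -48/7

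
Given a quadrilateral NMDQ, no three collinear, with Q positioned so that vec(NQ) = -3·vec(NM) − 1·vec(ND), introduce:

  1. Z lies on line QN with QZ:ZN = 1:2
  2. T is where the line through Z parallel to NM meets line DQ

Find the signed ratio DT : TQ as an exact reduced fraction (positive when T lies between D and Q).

Choose coordinates N = (0, 0), M = (1, 0), D = (0, 1), Q = (-3, -1).
1. Z lies on line QN with QZ:ZN = 1:2 ⇒ Z = (-2, -2/3)
2. T is where the line through Z parallel to NM meets line DQ ⇒ T = (-5/2, -2/3)
T = D + t·(Q−D) with t = 5/6, so DT:TQ = t:(1−t) = 5/6:1/6

DT:TQ = 5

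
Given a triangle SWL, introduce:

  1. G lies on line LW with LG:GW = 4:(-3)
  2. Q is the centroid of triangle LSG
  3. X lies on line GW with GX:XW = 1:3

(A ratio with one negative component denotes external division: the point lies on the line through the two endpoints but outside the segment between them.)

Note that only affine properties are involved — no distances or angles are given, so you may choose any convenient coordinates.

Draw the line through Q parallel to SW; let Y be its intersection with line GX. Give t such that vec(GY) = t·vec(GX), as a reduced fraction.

t = 28/9

Work in coordinates with S = (0, 0), W = (1, 0), L = (0, 1).
1. G lies on line LW with LG:GW = 4:(-3) ⇒ G = (4, -3)
2. Q is the centroid of triangle LSG ⇒ Q = (4/3, -2/3)
3. X lies on line GW with GX:XW = 1:3 ⇒ X = (13/4, -9/4)
through Q parallel to SW: direction (1, 0); meets GX at Y = (5/3, -2/3)
Y = G + t·(X−G) with t = 28/9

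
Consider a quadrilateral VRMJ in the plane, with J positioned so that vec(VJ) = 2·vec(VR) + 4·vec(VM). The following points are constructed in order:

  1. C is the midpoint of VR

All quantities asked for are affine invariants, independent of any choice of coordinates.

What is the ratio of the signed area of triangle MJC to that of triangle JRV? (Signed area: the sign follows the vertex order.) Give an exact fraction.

[MJC]:[JRV] = 7/8

Set V = (0, 0), R = (1, 0), M = (0, 1), J = (2, 4); any affine frame gives the same invariant.
1. C is the midpoint of VR ⇒ C = (1/2, 0)
2·[MJC] = -7/2, 2·[JRV] = -4
[MJC]:[JRV] = -7/2:-4 = 7/8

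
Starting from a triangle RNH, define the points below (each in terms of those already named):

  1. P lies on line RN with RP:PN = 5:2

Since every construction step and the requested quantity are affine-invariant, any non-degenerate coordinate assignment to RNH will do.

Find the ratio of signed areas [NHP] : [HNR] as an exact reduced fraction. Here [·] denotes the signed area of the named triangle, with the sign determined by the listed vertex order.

Work in coordinates with R = (0, 0), N = (1, 0), H = (0, 1).
1. P lies on line RN with RP:PN = 5:2 ⇒ P = (5/7, 0)
2·[NHP] = 2/7, 2·[HNR] = -1
[NHP]:[HNR] = 2/7:-1 = -2/7

[NHP]:[HNR] = -2/7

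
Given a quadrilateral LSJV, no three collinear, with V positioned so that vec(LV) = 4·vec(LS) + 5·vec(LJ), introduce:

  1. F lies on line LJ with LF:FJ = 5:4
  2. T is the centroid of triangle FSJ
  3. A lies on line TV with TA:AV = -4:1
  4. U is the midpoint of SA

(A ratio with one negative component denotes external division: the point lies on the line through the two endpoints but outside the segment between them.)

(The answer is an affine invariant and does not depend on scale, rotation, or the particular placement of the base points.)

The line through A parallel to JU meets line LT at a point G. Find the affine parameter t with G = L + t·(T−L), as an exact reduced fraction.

t = 49/5

Choose coordinates L = (0, 0), S = (1, 0), J = (0, 1), V = (4, 5).
1. F lies on line LJ with LF:FJ = 5:4 ⇒ F = (0, 5/9)
2. T is the centroid of triangle FSJ ⇒ T = (1/3, 14/27)
3. A lies on line TV with TA:AV = -4:1 ⇒ A = (47/9, 526/81)
4. U is the midpoint of SA ⇒ U = (28/9, 263/81)
through A parallel to JU: direction (28/9, 182/81); meets LT at G = (49/15, 686/135)
G = L + t·(T−L) with t = 49/5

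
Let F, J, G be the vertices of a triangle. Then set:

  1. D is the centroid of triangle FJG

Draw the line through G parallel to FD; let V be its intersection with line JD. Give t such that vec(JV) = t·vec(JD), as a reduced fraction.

t = 2

Set F = (0, 0), J = (1, 0), G = (0, 1); any affine frame gives the same invariant.
1. D is the centroid of triangle FJG ⇒ D = (1/3, 1/3)
through G parallel to FD: direction (1/3, 1/3); meets JD at V = (-1/3, 2/3)
V = J + t·(D−J) with t = 2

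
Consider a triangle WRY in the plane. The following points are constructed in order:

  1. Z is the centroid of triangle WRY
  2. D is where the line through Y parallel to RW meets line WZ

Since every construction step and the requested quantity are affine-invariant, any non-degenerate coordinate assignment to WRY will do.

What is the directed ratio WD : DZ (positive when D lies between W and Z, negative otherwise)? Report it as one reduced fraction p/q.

WD:DZ = -3/2

Work in coordinates with W = (0, 0), R = (1, 0), Y = (0, 1).
1. Z is the centroid of triangle WRY ⇒ Z = (1/3, 1/3)
2. D is where the line through Y parallel to RW meets line WZ ⇒ D = (1, 1)
D = W + t·(Z−W) with t = 3, so WD:DZ = t:(1−t) = 3:-2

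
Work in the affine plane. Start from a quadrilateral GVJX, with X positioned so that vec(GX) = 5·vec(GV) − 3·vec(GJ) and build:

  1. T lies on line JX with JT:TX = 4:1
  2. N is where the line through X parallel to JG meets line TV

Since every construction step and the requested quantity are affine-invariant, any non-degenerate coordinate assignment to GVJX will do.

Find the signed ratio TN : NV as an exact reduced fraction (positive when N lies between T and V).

Assign G = (0, 0), V = (1, 0), J = (0, 1), X = (5, -3) — the answer is frame-independent, so this choice is without loss of generality.
1. T lies on line JX with JT:TX = 4:1 ⇒ T = (4, -11/5)
2. N is where the line through X parallel to JG meets line TV ⇒ N = (5, -44/15)
N = T + t·(V−T) with t = -1/3, so TN:NV = t:(1−t) = -1/3:4/3

TN:NV = -1/4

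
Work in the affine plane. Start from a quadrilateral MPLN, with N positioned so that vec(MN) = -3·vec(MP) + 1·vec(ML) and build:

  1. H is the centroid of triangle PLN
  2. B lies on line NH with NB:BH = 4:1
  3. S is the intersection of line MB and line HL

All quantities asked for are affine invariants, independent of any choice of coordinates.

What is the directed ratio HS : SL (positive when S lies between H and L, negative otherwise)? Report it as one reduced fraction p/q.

HS:SL = -4/17

Assign M = (0, 0), P = (1, 0), L = (0, 1), N = (-3, 1) — the answer is frame-independent, so this choice is without loss of generality.
1. H is the centroid of triangle PLN ⇒ H = (-2/3, 2/3)
2. B lies on line NH with NB:BH = 4:1 ⇒ B = (-17/15, 11/15)
3. S is the intersection of line MB and line HL ⇒ S = (-34/39, 22/39)
S = H + t·(L−H) with t = -4/13, so HS:SL = t:(1−t) = -4/13:17/13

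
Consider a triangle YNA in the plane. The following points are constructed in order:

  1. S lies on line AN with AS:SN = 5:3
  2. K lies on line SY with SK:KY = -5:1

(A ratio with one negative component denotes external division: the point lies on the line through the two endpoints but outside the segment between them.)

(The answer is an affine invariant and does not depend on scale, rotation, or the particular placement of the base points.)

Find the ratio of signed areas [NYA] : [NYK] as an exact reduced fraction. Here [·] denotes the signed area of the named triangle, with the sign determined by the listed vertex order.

Assign Y = (0, 0), N = (1, 0), A = (0, 1) — the answer is frame-independent, so this choice is without loss of generality.
1. S lies on line AN with AS:SN = 5:3 ⇒ S = (5/8, 3/8)
2. K lies on line SY with SK:KY = -5:1 ⇒ K = (-5/32, -3/32)
2·[NYA] = -1, 2·[NYK] = 3/32
[NYA]:[NYK] = -1:3/32 = -32/3

[NYA]:[NYK] = -32/3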